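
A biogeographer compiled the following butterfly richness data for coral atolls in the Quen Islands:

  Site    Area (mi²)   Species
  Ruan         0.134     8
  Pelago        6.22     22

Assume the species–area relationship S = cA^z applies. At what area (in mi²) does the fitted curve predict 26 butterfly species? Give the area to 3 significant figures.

11.7 mi²

z = ln(22/8) / ln(6.22/0.134) = 1.0116 / 3.8377 = 0.2636
c = 8 / 0.134^0.2636 = 8 / 0.5887 = 13.59
A = (26/13.59)^(1/0.2636) ⇒ ln A = ln(1.913)/0.2636 = 2.4615
A = e^2.4615 ≈ 11.72 mi²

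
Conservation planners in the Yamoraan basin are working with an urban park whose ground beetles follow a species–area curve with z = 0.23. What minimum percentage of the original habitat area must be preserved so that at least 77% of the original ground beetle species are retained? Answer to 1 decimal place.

32.1%

Need (A_new/A_old)^0.23 = 0.77, so A_new/A_old = 0.77^(1/0.23) = 0.77^4.348
ln(A_new/A_old) = ln 0.77 / 0.23 = -0.2614 / 0.23 = -1.1364
A_new/A_old = e^-1.1364 ≈ 0.321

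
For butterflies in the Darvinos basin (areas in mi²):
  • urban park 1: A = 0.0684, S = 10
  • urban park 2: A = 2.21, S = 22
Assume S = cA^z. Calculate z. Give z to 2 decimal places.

Taking logs: ln S = ln c + z ln A, so z = (ln S₂ − ln S₁)/(ln A₂ − ln A₁).
z = ln(22/10) / ln(2.21/0.0684) = ln(2.2) / ln(32.31) = 0.7885 / 3.4754 = 0.2269

0.23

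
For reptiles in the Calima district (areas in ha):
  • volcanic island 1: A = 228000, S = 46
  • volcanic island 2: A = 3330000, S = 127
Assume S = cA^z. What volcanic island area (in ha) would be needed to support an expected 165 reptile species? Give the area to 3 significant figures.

z = ln(127/46) / ln(3330000/228000) = 1.0155 / 2.6814 = 0.3787
c = 46 / 228000^0.3787 = 46 / 107 = 0.43
A = (165/0.43)^(1/0.3787) ⇒ ln A = ln(383.7)/0.3787 = 15.7096
A = e^15.7096 ≈ 6646580 ha

6650000 ha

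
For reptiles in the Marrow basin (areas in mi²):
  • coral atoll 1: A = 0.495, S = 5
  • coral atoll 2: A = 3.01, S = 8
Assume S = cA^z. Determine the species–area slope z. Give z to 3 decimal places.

0.260

Taking logs: ln S = ln c + z ln A, so z = (ln S₂ − ln S₁)/(ln A₂ − ln A₁).
z = ln(8/5) / ln(3.01/0.495) = ln(1.6) / ln(6.081) = 0.4700 / 1.8051 = 0.2604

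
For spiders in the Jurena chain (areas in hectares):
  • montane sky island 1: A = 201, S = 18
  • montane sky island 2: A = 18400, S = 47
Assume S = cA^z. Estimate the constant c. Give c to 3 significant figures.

5.83

z = ln(S₂/S₁) / ln(A₂/A₁) = ln(47/18) / ln(18400/201) = 0.9598 / 4.5168 = 0.2125
c = S₁ / A₁^z = 18 / 201^0.2125 = 18 / 3.086 = 5.833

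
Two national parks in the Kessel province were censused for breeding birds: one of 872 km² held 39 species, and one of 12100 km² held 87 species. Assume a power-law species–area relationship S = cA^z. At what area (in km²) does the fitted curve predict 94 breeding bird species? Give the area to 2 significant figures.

16000 km²

z = ln(87/39) / ln(12100/872) = 0.8023 / 2.6302 = 0.3051
c = 39 / 872^0.3051 = 39 / 7.889 = 4.944
A = (94/4.944)^(1/0.3051) ⇒ ln A = ln(19.01)/0.3051 = 9.6546
A = e^9.6546 ≈ 15594 km²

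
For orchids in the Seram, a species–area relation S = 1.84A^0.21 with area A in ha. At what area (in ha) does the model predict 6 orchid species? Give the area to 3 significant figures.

278 ha

6 = 1.84 × A^0.21  ⇒  A^0.21 = 6/1.84 = 3.261
ln A = ln(3.261) / 0.21 = 1.1820 / 0.21 = 5.6285
A = e^5.6285 ≈ 278.3 ha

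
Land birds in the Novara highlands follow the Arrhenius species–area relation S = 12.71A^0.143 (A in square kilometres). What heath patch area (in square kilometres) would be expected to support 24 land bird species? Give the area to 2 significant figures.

24 = 12.71 × A^0.143  ⇒  A^0.143 = 24/12.71 = 1.888
ln A = ln(1.888) / 0.143 = 0.6357 / 0.143 = 4.4452
A = e^4.4452 ≈ 85.22 square kilometres

85 square kilometres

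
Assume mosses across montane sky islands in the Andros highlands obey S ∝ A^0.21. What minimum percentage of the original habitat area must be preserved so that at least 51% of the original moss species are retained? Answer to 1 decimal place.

4.1%

Need (A_new/A_old)^0.21 = 0.51, so A_new/A_old = 0.51^(1/0.21) = 0.51^4.762
ln(A_new/A_old) = ln 0.51 / 0.21 = -0.6733 / 0.21 = -3.2064
A_new/A_old = e^-3.2064 ≈ 0.0405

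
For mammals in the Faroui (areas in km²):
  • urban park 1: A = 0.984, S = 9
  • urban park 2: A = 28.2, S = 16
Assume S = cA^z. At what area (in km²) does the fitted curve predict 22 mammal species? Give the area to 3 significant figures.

z = ln(16/9) / ln(28.2/0.984) = 0.5754 / 3.3555 = 0.1715
c = 9 / 0.984^0.1715 = 9 / 0.9972 = 9.025
A = (22/9.025)^(1/0.1715) ⇒ ln A = ln(2.438)/0.1715 = 5.1965
A = e^5.1965 ≈ 180.6 km²

181 km²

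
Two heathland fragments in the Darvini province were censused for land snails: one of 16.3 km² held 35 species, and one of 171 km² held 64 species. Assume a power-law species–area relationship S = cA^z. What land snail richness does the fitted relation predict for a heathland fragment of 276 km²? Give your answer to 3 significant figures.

72.4

z = ln(64/35) / ln(171/16.3) = 0.6035 / 2.3505 = 0.2568
c = 35 / 16.3^0.2568 = 35 / 2.048 = 17.09
S₃ = 17.09 × 276^0.2568 = 17.09 × 4.234 ≈ 72.37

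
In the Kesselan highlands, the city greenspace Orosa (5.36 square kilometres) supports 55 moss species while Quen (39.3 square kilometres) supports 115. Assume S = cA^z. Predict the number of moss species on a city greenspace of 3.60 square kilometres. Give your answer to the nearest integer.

z = ln(115/55) / ln(39.3/5.36) = 0.7376 / 1.9923 = 0.3702
c = 55 / 5.36^0.3702 = 55 / 1.862 = 29.54
S₃ = 29.54 × 3.6^0.3702 = 29.54 × 1.607 ≈ 47.46

47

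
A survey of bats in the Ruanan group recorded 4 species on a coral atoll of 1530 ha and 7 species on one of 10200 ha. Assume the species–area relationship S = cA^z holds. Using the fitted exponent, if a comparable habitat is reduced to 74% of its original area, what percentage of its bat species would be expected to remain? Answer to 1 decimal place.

91.5%

z = ln(7/4) / ln(10200/1530) = 0.5596 / 1.8971 = 0.2950
S_new/S_old = (A_new/A_old)^z = 0.74^0.2950 = exp(0.2950 × -0.3011) = 0.915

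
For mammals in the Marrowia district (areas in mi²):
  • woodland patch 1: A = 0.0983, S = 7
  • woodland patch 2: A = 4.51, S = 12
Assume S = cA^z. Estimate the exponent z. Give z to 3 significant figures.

0.141

Taking logs: ln S = ln c + z ln A, so z = (ln S₂ − ln S₁)/(ln A₂ − ln A₁).
z = ln(12/7) / ln(4.51/0.0983) = ln(1.714) / ln(45.88) = 0.5390 / 3.8260 = 0.1409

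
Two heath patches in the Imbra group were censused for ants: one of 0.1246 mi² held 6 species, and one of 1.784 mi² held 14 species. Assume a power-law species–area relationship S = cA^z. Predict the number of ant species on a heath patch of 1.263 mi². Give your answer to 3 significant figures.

z = ln(14/6) / ln(1.784/0.1246) = 0.8473 / 2.6615 = 0.3184
c = 6 / 0.1246^0.3184 = 6 / 0.5153 = 11.64
S₃ = 11.64 × 1.263^0.3184 = 11.64 × 1.077 ≈ 12.54

12.5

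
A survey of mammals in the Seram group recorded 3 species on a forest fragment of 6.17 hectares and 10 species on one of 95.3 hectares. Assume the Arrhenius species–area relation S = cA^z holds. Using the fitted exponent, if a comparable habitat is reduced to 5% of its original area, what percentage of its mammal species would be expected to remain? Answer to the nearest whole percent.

z = ln(10/3) / ln(95.3/6.17) = 1.2040 / 2.7373 = 0.4398
S_new/S_old = (A_new/A_old)^z = 0.05^0.4398 = exp(0.4398 × -2.9957) = 0.2678

27%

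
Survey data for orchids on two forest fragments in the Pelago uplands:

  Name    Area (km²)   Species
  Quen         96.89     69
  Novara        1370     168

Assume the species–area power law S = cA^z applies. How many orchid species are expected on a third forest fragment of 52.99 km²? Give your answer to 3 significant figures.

z = ln(168/69) / ln(1370/96.89) = 0.8899 / 2.6490 = 0.3359
c = 69 / 96.89^0.3359 = 69 / 4.648 = 14.85
S₃ = 14.85 × 52.99^0.3359 = 14.85 × 3.795 ≈ 56.34

56.3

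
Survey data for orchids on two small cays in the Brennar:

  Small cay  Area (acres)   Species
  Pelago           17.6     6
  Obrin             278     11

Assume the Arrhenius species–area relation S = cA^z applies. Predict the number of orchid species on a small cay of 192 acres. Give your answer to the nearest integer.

10

z = ln(11/6) / ln(278/17.6) = 0.6061 / 2.7597 = 0.2196
c = 6 / 17.6^0.2196 = 6 / 1.877 = 3.196
S₃ = 3.196 × 192^0.2196 = 3.196 × 3.173 ≈ 10.14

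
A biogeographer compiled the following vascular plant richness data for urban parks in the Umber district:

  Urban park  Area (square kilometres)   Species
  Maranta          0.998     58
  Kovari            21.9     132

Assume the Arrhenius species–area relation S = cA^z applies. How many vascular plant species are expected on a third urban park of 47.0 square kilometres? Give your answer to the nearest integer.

162

z = ln(132/58) / ln(21.9/0.998) = 0.8224 / 3.0885 = 0.2663
c = 58 / 0.998^0.2663 = 58 / 0.9995 = 58.03
S₃ = 58.03 × 47^0.2663 = 58.03 × 2.788 ≈ 161.8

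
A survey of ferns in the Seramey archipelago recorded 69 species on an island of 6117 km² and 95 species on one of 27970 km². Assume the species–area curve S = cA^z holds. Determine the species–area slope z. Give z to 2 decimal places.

0.21

Taking logs: ln S = ln c + z ln A, so z = (ln S₂ − ln S₁)/(ln A₂ − ln A₁).
z = ln(95/69) / ln(27970/6117) = ln(1.377) / ln(4.573) = 0.3198 / 1.5201 = 0.2104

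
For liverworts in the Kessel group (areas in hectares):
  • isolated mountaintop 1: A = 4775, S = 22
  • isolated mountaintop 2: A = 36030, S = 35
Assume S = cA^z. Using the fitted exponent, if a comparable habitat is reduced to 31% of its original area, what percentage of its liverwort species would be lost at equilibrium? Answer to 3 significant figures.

z = ln(35/22) / ln(36030/4775) = 0.4643 / 2.0210 = 0.2297
S_new/S_old = (A_new/A_old)^z = 0.31^0.2297 = exp(0.2297 × -1.1712) = 0.7641
Fraction lost = 1 − 0.7641 = 0.2359

23.6%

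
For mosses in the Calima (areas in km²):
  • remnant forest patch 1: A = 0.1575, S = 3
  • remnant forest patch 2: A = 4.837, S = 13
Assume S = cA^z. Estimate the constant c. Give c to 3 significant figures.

z = ln(S₂/S₁) / ln(A₂/A₁) = ln(13/3) / ln(4.837/0.1575) = 1.4663 / 3.4246 = 0.4282
c = S₁ / A₁^z = 3 / 0.1575^0.4282 = 3 / 0.4532 = 6.62

6.62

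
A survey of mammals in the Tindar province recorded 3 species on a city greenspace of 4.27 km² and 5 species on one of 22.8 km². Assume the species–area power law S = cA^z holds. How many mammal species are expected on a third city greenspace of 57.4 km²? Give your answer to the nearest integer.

7

z = ln(5/3) / ln(22.8/4.27) = 0.5108 / 1.6751 = 0.3049
c = 3 / 4.27^0.3049 = 3 / 1.557 = 1.927
S₃ = 1.927 × 57.4^0.3049 = 1.927 × 3.439 ≈ 6.626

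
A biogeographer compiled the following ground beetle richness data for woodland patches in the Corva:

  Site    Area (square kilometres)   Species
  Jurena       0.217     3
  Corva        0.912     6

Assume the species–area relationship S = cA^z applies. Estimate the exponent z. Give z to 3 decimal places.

Taking logs: ln S = ln c + z ln A, so z = (ln S₂ − ln S₁)/(ln A₂ − ln A₁).
z = ln(6/3) / ln(0.912/0.217) = ln(2) / ln(4.203) = 0.6931 / 1.4357 = 0.4828

0.483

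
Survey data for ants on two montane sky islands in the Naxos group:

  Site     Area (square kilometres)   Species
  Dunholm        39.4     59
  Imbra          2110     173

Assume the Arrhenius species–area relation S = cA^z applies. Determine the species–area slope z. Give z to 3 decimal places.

0.270

Taking logs: ln S = ln c + z ln A, so z = (ln S₂ − ln S₁)/(ln A₂ − ln A₁).
z = ln(173/59) / ln(2110/39.4) = ln(2.932) / ln(53.55) = 1.0758 / 3.9807 = 0.2702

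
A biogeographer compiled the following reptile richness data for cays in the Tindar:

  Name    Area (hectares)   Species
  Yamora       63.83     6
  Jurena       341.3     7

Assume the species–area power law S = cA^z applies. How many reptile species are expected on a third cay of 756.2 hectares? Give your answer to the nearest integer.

8

z = ln(7/6) / ln(341.3/63.83) = 0.1542 / 1.6765 = 0.0919
c = 6 / 63.83^0.0919 = 6 / 1.465 = 4.094
S₃ = 4.094 × 756.2^0.0919 = 4.094 × 1.839 ≈ 7.531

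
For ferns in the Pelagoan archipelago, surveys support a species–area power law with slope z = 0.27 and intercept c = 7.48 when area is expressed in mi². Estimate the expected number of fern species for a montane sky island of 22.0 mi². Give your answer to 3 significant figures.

17.2

S = 7.48 × 22^0.27
ln S = ln 7.48 + 0.27 × ln 22 = 2.0122 + 0.27 × 3.0910 = 2.8468
S = e^2.8468 ≈ 17.23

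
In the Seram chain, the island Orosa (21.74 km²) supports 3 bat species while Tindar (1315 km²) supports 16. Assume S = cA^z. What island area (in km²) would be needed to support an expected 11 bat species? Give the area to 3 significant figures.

525 km²

z = ln(16/3) / ln(1315/21.74) = 1.6740 / 4.1024 = 0.4080
c = 3 / 21.74^0.4080 = 3 / 3.513 = 0.854
A = (11/0.854)^(1/0.4080) ⇒ ln A = ln(12.88)/0.4080 = 6.2633
A = e^6.2633 ≈ 525 km²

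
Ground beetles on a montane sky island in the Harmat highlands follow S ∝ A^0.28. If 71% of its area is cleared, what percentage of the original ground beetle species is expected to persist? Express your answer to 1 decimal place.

70.7%

S_new/S_old = (A_new/A_old)^z = 0.29^0.28
= exp(0.28 × ln 0.29) = exp(0.28 × -1.2379) = exp(-0.3466) ≈ 0.7071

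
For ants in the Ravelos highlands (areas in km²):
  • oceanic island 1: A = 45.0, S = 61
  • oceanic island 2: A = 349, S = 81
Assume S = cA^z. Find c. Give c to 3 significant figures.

36.0

z = ln(S₂/S₁) / ln(A₂/A₁) = ln(81/61) / ln(349/45) = 0.2836 / 2.0484 = 0.1384
c = S₁ / A₁^z = 61 / 45^0.1384 = 61 / 1.694 = 36.01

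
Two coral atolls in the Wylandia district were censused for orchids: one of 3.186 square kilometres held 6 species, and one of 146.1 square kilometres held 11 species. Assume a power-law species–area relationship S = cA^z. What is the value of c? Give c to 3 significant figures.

4.99

z = ln(S₂/S₁) / ln(A₂/A₁) = ln(11/6) / ln(146.1/3.186) = 0.6061 / 3.8255 = 0.1584
c = S₁ / A₁^z = 6 / 3.186^0.1584 = 6 / 1.202 = 4.994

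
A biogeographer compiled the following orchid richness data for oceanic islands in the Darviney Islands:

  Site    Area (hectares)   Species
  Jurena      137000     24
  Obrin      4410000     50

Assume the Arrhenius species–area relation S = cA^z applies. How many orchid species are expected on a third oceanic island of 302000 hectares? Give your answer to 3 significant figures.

28.4

z = ln(50/24) / ln(4410000/137000) = 0.7340 / 3.4716 = 0.2114
c = 24 / 137000^0.2114 = 24 / 12.19 = 1.969
S₃ = 1.969 × 302000^0.2114 = 1.969 × 14.41 ≈ 28.37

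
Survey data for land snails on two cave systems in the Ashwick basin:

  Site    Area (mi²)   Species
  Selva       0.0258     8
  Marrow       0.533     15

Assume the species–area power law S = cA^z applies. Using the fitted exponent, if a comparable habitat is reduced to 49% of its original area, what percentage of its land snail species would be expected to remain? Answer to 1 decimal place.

86.2%

z = ln(15/8) / ln(0.533/0.0258) = 0.6286 / 3.0281 = 0.2076
S_new/S_old = (A_new/A_old)^z = 0.49^0.2076 = exp(0.2076 × -0.7133) = 0.8624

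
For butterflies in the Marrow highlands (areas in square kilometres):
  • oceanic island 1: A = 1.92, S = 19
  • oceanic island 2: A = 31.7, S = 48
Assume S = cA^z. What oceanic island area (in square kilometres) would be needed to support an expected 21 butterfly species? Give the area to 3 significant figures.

z = ln(48/19) / ln(31.7/1.92) = 0.9268 / 2.8040 = 0.3305
c = 19 / 1.92^0.3305 = 19 / 1.241 = 15.32
A = (21/15.32)^(1/0.3305) ⇒ ln A = ln(1.371)/0.3305 = 0.9551
A = e^0.9551 ≈ 2.599 square kilometres

2.60 square kilometres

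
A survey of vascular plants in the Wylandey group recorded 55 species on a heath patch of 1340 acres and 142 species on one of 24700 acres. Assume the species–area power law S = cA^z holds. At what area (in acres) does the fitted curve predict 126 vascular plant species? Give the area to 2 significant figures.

17000 acres

z = ln(142/55) / ln(24700/1340) = 0.9485 / 2.9141 = 0.3255
c = 55 / 1340^0.3255 = 55 / 10.42 = 5.279
A = (126/5.279)^(1/0.3255) ⇒ ln A = ln(23.87)/0.3255 = 9.7473
A = e^9.7473 ≈ 17107 acres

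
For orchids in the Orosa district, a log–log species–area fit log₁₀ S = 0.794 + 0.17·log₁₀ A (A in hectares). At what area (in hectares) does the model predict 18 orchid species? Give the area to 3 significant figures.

18 = 6.223 × A^0.17  ⇒  A^0.17 = 18/6.223 = 2.892
ln A = ln(2.892) / 0.17 = 1.0621 / 0.17 = 6.2478
A = e^6.2478 ≈ 516.9 hectares

517 hectares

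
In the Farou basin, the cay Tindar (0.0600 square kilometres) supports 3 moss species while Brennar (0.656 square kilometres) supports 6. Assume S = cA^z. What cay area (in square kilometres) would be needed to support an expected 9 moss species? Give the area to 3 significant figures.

2.66 square kilometres

z = ln(6/3) / ln(0.656/0.06) = 0.6931 / 2.3918 = 0.2898
c = 3 / 0.06^0.2898 = 3 / 0.4425 = 6.78
A = (9/6.78)^(1/0.2898) ⇒ ln A = ln(1.327)/0.2898 = 0.9775
A = e^0.9775 ≈ 2.658 square kilometres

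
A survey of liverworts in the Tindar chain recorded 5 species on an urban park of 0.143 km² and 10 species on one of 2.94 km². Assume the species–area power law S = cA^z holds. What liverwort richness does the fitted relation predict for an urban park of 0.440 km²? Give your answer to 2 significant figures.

z = ln(10/5) / ln(2.94/0.143) = 0.6931 / 3.0233 = 0.2293
c = 5 / 0.143^0.2293 = 5 / 0.6402 = 7.81
S₃ = 7.81 × 0.44^0.2293 = 7.81 × 0.8284 ≈ 6.47

6.5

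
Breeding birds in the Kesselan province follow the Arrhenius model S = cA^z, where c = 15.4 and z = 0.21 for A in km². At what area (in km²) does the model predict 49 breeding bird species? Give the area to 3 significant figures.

49 = 15.4 × A^0.21  ⇒  A^0.21 = 49/15.4 = 3.182
ln A = ln(3.182) / 0.21 = 1.1575 / 0.21 = 5.5117
A = e^5.5117 ≈ 247.6 km²

248 km²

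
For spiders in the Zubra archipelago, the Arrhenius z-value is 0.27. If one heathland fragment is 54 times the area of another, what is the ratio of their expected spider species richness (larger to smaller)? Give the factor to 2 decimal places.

S₂/S₁ = (A₂/A₁)^z = 54^0.27
ln(S₂/S₁) = 0.27 × ln 54 = 0.27 × 3.9890 = 1.0770
S₂/S₁ = e^1.0770 ≈ 2.936

2.94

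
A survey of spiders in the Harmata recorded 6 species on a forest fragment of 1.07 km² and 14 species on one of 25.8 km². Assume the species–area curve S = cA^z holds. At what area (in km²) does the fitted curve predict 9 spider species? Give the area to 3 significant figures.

z = ln(14/6) / ln(25.8/1.07) = 0.8473 / 3.1827 = 0.2662
c = 6 / 1.07^0.2662 = 6 / 1.018 = 5.893
A = (9/5.893)^(1/0.2662) ⇒ ln A = ln(1.527)/0.2662 = 1.5907
A = e^1.5907 ≈ 4.907 km²

4.91 km²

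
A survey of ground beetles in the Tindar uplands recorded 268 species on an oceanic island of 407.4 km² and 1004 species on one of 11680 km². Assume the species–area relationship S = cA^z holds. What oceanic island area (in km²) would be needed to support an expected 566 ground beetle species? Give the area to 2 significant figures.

z = ln(1004/268) / ln(11680/407.4) = 1.3208 / 3.3558 = 0.3936
c = 268 / 407.4^0.3936 = 268 / 10.65 = 25.17
A = (566/25.17)^(1/0.3936) ⇒ ln A = ln(22.49)/0.3936 = 7.9093
A = e^7.9093 ≈ 2723 km²

2700 km²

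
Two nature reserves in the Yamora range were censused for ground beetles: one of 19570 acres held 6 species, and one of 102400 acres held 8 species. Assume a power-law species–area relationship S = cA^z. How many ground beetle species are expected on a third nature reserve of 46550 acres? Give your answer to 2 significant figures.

z = ln(8/6) / ln(102400/19570) = 0.2877 / 1.6549 = 0.1738
c = 6 / 19570^0.1738 = 6 / 5.572 = 1.077
S₃ = 1.077 × 46550^0.1738 = 1.077 × 6.478 ≈ 6.975

7.0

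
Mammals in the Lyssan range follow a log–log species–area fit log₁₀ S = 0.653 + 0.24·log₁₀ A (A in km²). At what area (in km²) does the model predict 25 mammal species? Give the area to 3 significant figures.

25 = 4.498 × A^0.24  ⇒  A^0.24 = 25/4.498 = 5.558
ln A = ln(5.558) / 0.24 = 1.7153 / 0.24 = 7.1470
A = e^7.1470 ≈ 1270 km²

1270 km²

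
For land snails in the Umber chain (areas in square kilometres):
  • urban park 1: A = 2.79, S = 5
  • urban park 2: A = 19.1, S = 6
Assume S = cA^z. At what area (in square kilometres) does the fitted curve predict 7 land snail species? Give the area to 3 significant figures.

97.1 square kilometres

z = ln(6/5) / ln(19.1/2.79) = 0.1823 / 1.9236 = 0.0948
c = 5 / 2.79^0.0948 = 5 / 1.102 = 4.537
A = (7/4.537)^(1/0.0948) ⇒ ln A = ln(1.543)/0.0948 = 4.5761
A = e^4.5761 ≈ 97.14 square kilometres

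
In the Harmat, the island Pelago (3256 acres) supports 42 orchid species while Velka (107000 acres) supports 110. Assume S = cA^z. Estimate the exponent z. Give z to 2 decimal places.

Taking logs: ln S = ln c + z ln A, so z = (ln S₂ − ln S₁)/(ln A₂ − ln A₁).
z = ln(110/42) / ln(107000/3256) = ln(2.619) / ln(32.86) = 0.9628 / 3.4923 = 0.2757

0.28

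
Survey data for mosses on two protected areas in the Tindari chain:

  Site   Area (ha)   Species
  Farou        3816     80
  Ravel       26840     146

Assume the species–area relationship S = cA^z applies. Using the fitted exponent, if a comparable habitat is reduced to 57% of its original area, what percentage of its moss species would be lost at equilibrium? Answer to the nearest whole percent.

16%

z = ln(146/80) / ln(26840/3816) = 0.6016 / 1.9507 = 0.3084
S_new/S_old = (A_new/A_old)^z = 0.57^0.3084 = exp(0.3084 × -0.5621) = 0.8408
Fraction lost = 1 − 0.8408 = 0.1592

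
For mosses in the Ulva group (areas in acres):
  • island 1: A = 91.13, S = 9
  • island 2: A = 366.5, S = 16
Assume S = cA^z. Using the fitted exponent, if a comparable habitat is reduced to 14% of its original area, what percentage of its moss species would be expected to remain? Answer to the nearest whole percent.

z = ln(16/9) / ln(366.5/91.13) = 0.5754 / 1.3917 = 0.4134
S_new/S_old = (A_new/A_old)^z = 0.14^0.4134 = exp(0.4134 × -1.9661) = 0.4436

44%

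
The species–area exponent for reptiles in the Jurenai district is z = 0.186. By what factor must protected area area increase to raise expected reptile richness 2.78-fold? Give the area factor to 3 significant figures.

(A₂/A₁)^0.186 = 2.78, so A₂/A₁ = 2.78^(1/0.186) = 2.78^5.376
ln(A₂/A₁) = ln 2.78 / 0.186 = 1.0225 / 0.186 = 5.4970
A₂/A₁ = e^5.4970 ≈ 244

244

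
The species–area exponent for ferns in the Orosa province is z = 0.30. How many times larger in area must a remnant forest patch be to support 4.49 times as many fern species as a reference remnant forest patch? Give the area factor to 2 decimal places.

(A₂/A₁)^0.3 = 4.49, so A₂/A₁ = 4.49^(1/0.3) = 4.49^3.333
ln(A₂/A₁) = ln 4.49 / 0.3 = 1.5019 / 0.3 = 5.0062
A₂/A₁ = e^5.0062 ≈ 149.3

149.33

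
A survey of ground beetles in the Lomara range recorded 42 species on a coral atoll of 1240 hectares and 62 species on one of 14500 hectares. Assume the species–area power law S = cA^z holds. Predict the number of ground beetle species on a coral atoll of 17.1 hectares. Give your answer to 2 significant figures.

21

z = ln(62/42) / ln(14500/1240) = 0.3895 / 2.4590 = 0.1584
c = 42 / 1240^0.1584 = 42 / 3.09 = 13.59
S₃ = 13.59 × 17.1^0.1584 = 13.59 × 1.568 ≈ 21.31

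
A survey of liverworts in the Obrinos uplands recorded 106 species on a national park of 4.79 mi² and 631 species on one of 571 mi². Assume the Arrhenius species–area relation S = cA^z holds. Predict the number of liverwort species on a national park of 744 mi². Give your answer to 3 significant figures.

696

z = ln(631/106) / ln(571/4.79) = 1.7839 / 4.7809 = 0.3731
c = 106 / 4.79^0.3731 = 106 / 1.794 = 59.08
S₃ = 59.08 × 744^0.3731 = 59.08 × 11.79 ≈ 696.5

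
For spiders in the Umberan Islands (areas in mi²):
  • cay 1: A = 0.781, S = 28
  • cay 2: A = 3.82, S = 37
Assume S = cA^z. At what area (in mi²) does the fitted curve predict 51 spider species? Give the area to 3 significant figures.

z = ln(37/28) / ln(3.82/0.781) = 0.2787 / 1.5874 = 0.1756
c = 28 / 0.781^0.1756 = 28 / 0.9575 = 29.24
A = (51/29.24)^(1/0.1756) ⇒ ln A = ln(1.744)/0.1756 = 3.1680
A = e^3.1680 ≈ 23.76 mi²

23.8 mi²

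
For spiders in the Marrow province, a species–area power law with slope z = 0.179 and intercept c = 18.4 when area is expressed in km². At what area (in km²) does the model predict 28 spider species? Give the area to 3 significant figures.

28 = 18.4 × A^0.179  ⇒  A^0.179 = 28/18.4 = 1.522
ln A = ln(1.522) / 0.179 = 0.4199 / 0.179 = 2.3456
A = e^2.3456 ≈ 10.44 km²

10.4 km²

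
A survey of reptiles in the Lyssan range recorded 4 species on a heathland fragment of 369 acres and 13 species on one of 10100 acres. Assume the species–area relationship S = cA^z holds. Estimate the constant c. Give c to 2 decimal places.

z = ln(S₂/S₁) / ln(A₂/A₁) = ln(13/4) / ln(10100/369) = 1.1787 / 3.3095 = 0.3561
c = S₁ / A₁^z = 4 / 369^0.3561 = 4 / 8.208 = 0.4873

0.49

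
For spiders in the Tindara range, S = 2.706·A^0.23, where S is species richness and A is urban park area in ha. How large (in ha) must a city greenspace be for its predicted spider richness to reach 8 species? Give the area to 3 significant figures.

111 ha

8 = 2.706 × A^0.23  ⇒  A^0.23 = 8/2.706 = 2.956
ln A = ln(2.956) / 0.23 = 1.0840 / 0.23 = 4.7129
A = e^4.7129 ≈ 111.4 ha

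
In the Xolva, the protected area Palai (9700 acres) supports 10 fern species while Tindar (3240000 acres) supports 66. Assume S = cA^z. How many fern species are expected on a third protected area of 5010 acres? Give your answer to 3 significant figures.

z = ln(66/10) / ln(3240000/9700) = 1.8871 / 5.8112 = 0.3247
c = 10 / 9700^0.3247 = 10 / 19.71 = 0.5074
S₃ = 0.5074 × 5010^0.3247 = 0.5074 × 15.9 ≈ 8.069

8.07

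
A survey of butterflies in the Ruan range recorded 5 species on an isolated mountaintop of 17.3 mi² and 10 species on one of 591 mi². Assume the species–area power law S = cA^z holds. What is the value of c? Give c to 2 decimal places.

z = ln(S₂/S₁) / ln(A₂/A₁) = ln(10/5) / ln(591/17.3) = 0.6931 / 3.5311 = 0.1963
c = S₁ / A₁^z = 5 / 17.3^0.1963 = 5 / 1.75 = 2.857

2.86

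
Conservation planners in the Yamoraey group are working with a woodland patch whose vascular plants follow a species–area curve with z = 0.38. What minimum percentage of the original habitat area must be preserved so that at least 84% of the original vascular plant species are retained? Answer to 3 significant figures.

63.2%

Need (A_new/A_old)^0.38 = 0.84, so A_new/A_old = 0.84^(1/0.38) = 0.84^2.632
ln(A_new/A_old) = ln 0.84 / 0.38 = -0.1744 / 0.38 = -0.4588
A_new/A_old = e^-0.4588 ≈ 0.632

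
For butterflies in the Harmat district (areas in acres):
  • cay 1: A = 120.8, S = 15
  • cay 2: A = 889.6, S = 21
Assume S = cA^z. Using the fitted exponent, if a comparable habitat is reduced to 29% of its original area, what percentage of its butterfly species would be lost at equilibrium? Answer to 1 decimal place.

z = ln(21/15) / ln(889.6/120.8) = 0.3365 / 1.9966 = 0.1685
S_new/S_old = (A_new/A_old)^z = 0.29^0.1685 = exp(0.1685 × -1.2379) = 0.8117
Fraction lost = 1 − 0.8117 = 0.1883

18.8%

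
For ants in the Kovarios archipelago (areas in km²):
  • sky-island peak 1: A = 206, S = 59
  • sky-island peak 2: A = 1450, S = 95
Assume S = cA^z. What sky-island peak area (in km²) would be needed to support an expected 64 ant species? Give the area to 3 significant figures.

287 km²

z = ln(95/59) / ln(1450/206) = 0.4763 / 1.9514 = 0.2441
c = 59 / 206^0.2441 = 59 / 3.671 = 16.07
A = (64/16.07)^(1/0.2441) ⇒ ln A = ln(3.982)/0.2441 = 5.6611
A = e^5.6611 ≈ 287.5 km²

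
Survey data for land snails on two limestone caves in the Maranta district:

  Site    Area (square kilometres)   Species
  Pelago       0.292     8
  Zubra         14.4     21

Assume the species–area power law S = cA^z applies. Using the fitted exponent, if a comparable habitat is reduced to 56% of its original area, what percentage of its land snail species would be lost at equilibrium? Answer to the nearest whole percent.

13%

z = ln(21/8) / ln(14.4/0.292) = 0.9651 / 3.8982 = 0.2476
S_new/S_old = (A_new/A_old)^z = 0.56^0.2476 = exp(0.2476 × -0.5798) = 0.8663
Fraction lost = 1 − 0.8663 = 0.1337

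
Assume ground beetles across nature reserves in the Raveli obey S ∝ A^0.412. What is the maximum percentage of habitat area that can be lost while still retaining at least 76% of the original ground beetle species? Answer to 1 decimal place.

48.6%

Need (A_new/A_old)^0.412 = 0.76, so A_new/A_old = 0.76^(1/0.412) = 0.76^2.427
ln(A_new/A_old) = ln 0.76 / 0.412 = -0.2744 / 0.412 = -0.6661
A_new/A_old = e^-0.6661 ≈ 0.5137
Fraction that can be lost = 1 − 0.5137 = 0.4863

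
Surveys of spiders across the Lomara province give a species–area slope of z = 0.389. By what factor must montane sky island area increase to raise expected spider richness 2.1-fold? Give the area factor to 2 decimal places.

6.73

(A₂/A₁)^0.389 = 2.1, so A₂/A₁ = 2.1^(1/0.389) = 2.1^2.571
ln(A₂/A₁) = ln 2.1 / 0.389 = 0.7419 / 0.389 = 1.9073
A₂/A₁ = e^1.9073 ≈ 6.735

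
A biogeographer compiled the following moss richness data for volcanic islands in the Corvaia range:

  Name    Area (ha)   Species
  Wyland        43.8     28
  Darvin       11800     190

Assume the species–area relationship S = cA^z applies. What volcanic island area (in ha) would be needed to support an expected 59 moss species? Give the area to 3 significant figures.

387 ha

z = ln(190/28) / ln(11800/43.8) = 1.9148 / 5.5962 = 0.3422
c = 28 / 43.8^0.3422 = 28 / 3.645 = 7.683
A = (59/7.683)^(1/0.3422) ⇒ ln A = ln(7.68)/0.3422 = 5.9579
A = e^5.9579 ≈ 386.8 ha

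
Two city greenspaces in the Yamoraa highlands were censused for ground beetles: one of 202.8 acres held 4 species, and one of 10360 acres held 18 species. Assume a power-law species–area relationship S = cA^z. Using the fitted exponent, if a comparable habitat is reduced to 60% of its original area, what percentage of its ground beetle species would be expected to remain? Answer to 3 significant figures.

z = ln(18/4) / ln(10360/202.8) = 1.5041 / 3.9335 = 0.3824
S_new/S_old = (A_new/A_old)^z = 0.6^0.3824 = exp(0.3824 × -0.5108) = 0.8226

82.3%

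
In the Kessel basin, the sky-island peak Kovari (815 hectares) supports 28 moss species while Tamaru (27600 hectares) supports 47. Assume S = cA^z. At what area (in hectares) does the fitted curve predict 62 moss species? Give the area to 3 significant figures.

182000 hectares

z = ln(47/28) / ln(27600/815) = 0.5179 / 3.5224 = 0.1470
c = 28 / 815^0.1470 = 28 / 2.68 = 10.45
A = (62/10.45)^(1/0.1470) ⇒ ln A = ln(5.933)/0.1470 = 12.1093
A = e^12.1093 ≈ 181549 hectares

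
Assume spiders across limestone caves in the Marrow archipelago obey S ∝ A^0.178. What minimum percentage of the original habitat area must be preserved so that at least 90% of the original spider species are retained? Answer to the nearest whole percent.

Need (A_new/A_old)^0.178 = 0.9, so A_new/A_old = 0.9^(1/0.178) = 0.9^5.618
ln(A_new/A_old) = ln 0.9 / 0.178 = -0.1054 / 0.178 = -0.5919
A_new/A_old = e^-0.5919 ≈ 0.5533

55%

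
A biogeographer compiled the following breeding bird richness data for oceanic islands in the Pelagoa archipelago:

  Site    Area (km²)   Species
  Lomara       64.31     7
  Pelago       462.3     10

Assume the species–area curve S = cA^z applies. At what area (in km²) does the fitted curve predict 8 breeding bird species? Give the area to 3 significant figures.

135 km²

z = ln(10/7) / ln(462.3/64.31) = 0.3567 / 1.9725 = 0.1808
c = 7 / 64.31^0.1808 = 7 / 2.123 = 3.297
A = (8/3.297)^(1/0.1808) ⇒ ln A = ln(2.426)/0.1808 = 4.9022
A = e^4.9022 ≈ 134.6 km²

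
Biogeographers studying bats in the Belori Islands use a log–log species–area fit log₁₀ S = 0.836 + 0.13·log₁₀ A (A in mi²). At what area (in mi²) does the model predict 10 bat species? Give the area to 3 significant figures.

18.3 mi²

10 = 6.855 × A^0.13  ⇒  A^0.13 = 10/6.855 = 1.459
ln A = ln(1.459) / 0.13 = 0.3776 / 0.13 = 2.9048
A = e^2.9048 ≈ 18.26 mi²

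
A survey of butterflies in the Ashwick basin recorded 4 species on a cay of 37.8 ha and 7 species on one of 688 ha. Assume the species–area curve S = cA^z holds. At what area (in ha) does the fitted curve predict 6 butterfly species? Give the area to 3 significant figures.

309 ha

z = ln(7/4) / ln(688/37.8) = 0.5596 / 2.9015 = 0.1929
c = 4 / 37.8^0.1929 = 4 / 2.015 = 1.985
A = (6/1.985)^(1/0.1929) ⇒ ln A = ln(3.022)/0.1929 = 5.7346
A = e^5.7346 ≈ 309.4 ha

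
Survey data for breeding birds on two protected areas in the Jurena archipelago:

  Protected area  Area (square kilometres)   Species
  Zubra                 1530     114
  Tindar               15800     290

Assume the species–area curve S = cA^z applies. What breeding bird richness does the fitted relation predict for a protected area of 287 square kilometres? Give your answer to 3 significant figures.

58.4

z = ln(290/114) / ln(15800/1530) = 0.9337 / 2.3347 = 0.3999
c = 114 / 1530^0.3999 = 114 / 18.78 = 6.072
S₃ = 6.072 × 287^0.3999 = 6.072 × 9.615 ≈ 58.38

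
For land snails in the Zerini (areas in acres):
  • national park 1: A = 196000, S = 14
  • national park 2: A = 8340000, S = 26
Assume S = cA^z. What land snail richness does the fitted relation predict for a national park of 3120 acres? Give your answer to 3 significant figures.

7.07

z = ln(26/14) / ln(8340000/196000) = 0.6190 / 3.7507 = 0.1650
c = 14 / 196000^0.1650 = 14 / 7.473 = 1.874
S₃ = 1.874 × 3120^0.1650 = 1.874 × 3.773 ≈ 7.069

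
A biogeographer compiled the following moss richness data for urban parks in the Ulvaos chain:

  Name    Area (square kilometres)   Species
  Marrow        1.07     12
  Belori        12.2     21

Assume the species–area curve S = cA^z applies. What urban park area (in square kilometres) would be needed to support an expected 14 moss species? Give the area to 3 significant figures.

2.09 square kilometres

z = ln(21/12) / ln(12.2/1.07) = 0.5596 / 2.4338 = 0.2299
c = 12 / 1.07^0.2299 = 12 / 1.016 = 11.81
A = (14/11.81)^(1/0.2299) ⇒ ln A = ln(1.185)/0.2299 = 0.7381
A = e^0.7381 ≈ 2.092 square kilometres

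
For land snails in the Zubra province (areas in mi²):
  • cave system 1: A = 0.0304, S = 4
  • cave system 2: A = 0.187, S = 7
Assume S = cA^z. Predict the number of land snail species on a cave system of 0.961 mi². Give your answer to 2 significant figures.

z = ln(7/4) / ln(0.187/0.0304) = 0.5596 / 1.8167 = 0.3080
c = 4 / 0.0304^0.3080 = 4 / 0.3409 = 11.73
S₃ = 11.73 × 0.961^0.3080 = 11.73 × 0.9878 ≈ 11.59

12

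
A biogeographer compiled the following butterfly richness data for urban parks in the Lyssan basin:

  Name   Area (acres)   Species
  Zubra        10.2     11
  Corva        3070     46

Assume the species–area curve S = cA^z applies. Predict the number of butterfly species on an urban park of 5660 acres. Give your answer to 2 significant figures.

z = ln(46/11) / ln(3070/10.2) = 1.4307 / 5.7070 = 0.2507
c = 11 / 10.2^0.2507 = 11 / 1.79 = 6.145
S₃ = 6.145 × 5660^0.2507 = 6.145 × 8.726 ≈ 53.62

54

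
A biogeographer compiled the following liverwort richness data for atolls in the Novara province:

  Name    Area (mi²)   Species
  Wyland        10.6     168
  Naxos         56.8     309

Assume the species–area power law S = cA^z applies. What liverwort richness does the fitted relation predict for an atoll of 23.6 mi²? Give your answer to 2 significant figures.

z = ln(309/168) / ln(56.8/10.6) = 0.6094 / 1.6787 = 0.3630
c = 168 / 10.6^0.3630 = 168 / 2.356 = 71.3
S₃ = 71.3 × 23.6^0.3630 = 71.3 × 3.151 ≈ 224.6

220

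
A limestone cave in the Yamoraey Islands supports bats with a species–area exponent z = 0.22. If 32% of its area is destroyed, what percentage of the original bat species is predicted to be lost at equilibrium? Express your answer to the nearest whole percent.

8%

S_new/S_old = (A_new/A_old)^z = 0.68^0.22
= exp(0.22 × ln 0.68) = exp(0.22 × -0.3857) = exp(-0.0848) ≈ 0.9187
Fraction lost = 1 − 0.9187 = 0.08135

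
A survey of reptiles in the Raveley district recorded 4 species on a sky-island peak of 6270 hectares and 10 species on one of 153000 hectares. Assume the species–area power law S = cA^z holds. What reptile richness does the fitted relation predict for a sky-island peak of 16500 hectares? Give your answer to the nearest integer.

5

z = ln(10/4) / ln(153000/6270) = 0.9163 / 3.1947 = 0.2868
c = 4 / 6270^0.2868 = 4 / 12.28 = 0.3258
S₃ = 0.3258 × 16500^0.2868 = 0.3258 × 16.21 ≈ 5.279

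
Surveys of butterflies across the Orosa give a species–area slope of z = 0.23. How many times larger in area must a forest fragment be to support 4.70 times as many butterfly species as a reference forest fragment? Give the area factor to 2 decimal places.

(A₂/A₁)^0.23 = 4.7, so A₂/A₁ = 4.7^(1/0.23) = 4.7^4.348
ln(A₂/A₁) = ln 4.7 / 0.23 = 1.5476 / 0.23 = 6.7285
A₂/A₁ = e^6.7285 ≈ 835.9

835.92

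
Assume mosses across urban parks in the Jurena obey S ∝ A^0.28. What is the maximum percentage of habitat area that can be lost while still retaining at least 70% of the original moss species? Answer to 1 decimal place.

Need (A_new/A_old)^0.28 = 0.7, so A_new/A_old = 0.7^(1/0.28) = 0.7^3.571
ln(A_new/A_old) = ln 0.7 / 0.28 = -0.3567 / 0.28 = -1.2738
A_new/A_old = e^-1.2738 ≈ 0.2798
Fraction that can be lost = 1 − 0.2798 = 0.7202

72.0%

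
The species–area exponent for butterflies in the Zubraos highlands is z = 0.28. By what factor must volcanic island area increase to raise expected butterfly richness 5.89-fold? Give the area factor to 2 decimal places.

562.87

(A₂/A₁)^0.28 = 5.89, so A₂/A₁ = 5.89^(1/0.28) = 5.89^3.571
ln(A₂/A₁) = ln 5.89 / 0.28 = 1.7733 / 0.28 = 6.3331
A₂/A₁ = e^6.3331 ≈ 562.9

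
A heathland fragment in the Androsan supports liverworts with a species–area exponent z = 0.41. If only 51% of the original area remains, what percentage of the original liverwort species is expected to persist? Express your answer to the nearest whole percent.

S_new/S_old = (A_new/A_old)^z = 0.51^0.41
= exp(0.41 × ln 0.51) = exp(0.41 × -0.6733) = exp(-0.2761) ≈ 0.7588

76%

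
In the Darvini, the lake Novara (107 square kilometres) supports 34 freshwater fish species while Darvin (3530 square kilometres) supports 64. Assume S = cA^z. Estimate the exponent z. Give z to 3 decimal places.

0.181

Taking logs: ln S = ln c + z ln A, so z = (ln S₂ − ln S₁)/(ln A₂ − ln A₁).
z = ln(64/34) / ln(3530/107) = ln(1.882) / ln(32.99) = 0.6325 / 3.4962 = 0.1809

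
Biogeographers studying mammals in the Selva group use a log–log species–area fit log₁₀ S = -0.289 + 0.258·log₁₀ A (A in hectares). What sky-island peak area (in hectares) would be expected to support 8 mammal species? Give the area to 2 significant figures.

42000 hectares

8 = 0.514 × A^0.258  ⇒  A^0.258 = 8/0.514 = 15.56
ln A = ln(15.56) / 0.258 = 2.7449 / 0.258 = 10.6391
A = e^10.6391 ≈ 41735 hectares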